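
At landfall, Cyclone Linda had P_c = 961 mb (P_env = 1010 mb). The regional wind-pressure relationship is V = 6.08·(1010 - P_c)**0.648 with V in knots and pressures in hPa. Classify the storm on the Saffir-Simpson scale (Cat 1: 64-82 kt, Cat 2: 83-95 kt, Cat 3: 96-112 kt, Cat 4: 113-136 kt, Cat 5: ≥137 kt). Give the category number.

ΔP = 1010 − 961 = 49 mb.
V ≈ 6.08 × 49^0.648 = 6.08 × 12.45 ≈ 76 kt.
76 kt falls in the Category 1 band.

1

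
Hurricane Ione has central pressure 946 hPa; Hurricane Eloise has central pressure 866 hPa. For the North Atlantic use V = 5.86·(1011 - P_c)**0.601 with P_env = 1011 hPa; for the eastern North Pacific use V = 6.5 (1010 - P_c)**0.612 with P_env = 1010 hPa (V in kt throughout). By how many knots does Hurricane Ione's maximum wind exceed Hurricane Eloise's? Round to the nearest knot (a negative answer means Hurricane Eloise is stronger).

-64 kt

Hurricane Ione: ΔP = 65; V ≈ 5.86 × 65^0.601 ≈ 72.02 kt.
Hurricane Eloise: ΔP = 144; V ≈ 6.5 × 144^0.612 ≈ 136.09 kt.
Difference ≈ 72.02 − 136.09 = -64.07 → -64 kt.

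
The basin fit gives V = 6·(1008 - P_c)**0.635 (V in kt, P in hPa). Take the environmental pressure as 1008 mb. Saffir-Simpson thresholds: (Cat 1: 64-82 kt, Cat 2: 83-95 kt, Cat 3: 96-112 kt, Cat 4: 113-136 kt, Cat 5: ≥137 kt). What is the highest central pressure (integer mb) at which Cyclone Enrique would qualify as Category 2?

945 mb

Category 2 begins at V = 83 kt.
Required ΔP = (83/6)^(1/0.635) = 13.833^1.575 ≈ 62.62 mb.
P_c ≤ 1008 − 62.62 = 945.38, so the highest integer P_c is 945 mb.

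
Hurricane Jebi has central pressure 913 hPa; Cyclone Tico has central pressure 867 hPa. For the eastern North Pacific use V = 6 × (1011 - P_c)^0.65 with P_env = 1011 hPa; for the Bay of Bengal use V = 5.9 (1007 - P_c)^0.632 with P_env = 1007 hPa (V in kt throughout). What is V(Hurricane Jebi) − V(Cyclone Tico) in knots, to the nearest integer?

-16 kt

Hurricane Jebi: ΔP = 98; V ≈ 6 × 98^0.65 ≈ 118.15 kt.
Cyclone Tico: ΔP = 140; V ≈ 5.9 × 140^0.632 ≈ 134.03 kt.
Difference ≈ 118.15 − 134.03 = -15.88 → -16 kt.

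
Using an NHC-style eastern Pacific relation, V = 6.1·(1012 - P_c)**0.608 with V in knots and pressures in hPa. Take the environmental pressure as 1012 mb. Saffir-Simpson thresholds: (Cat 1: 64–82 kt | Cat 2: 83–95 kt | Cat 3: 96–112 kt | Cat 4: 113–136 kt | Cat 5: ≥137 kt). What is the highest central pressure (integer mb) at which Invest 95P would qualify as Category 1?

Category 1 begins at V = 64 kt.
Required ΔP = (64/6.1)^(1/0.608) = 10.492^1.645 ≈ 47.76 mb.
P_c ≤ 1012 − 47.76 = 964.24, so the highest integer P_c is 964 mb.

964 mb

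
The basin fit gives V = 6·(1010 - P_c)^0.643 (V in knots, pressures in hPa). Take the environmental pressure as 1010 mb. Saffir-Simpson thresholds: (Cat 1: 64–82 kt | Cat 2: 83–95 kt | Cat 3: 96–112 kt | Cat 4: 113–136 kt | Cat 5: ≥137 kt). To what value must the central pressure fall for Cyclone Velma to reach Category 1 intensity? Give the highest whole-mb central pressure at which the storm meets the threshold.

Category 1 begins at V = 64 kt.
Required ΔP = (64/6)^(1/0.643) = 10.667^1.555 ≈ 39.70 mb.
P_c ≤ 1010 − 39.70 = 970.30, so the highest integer P_c is 970 mb.

970 mb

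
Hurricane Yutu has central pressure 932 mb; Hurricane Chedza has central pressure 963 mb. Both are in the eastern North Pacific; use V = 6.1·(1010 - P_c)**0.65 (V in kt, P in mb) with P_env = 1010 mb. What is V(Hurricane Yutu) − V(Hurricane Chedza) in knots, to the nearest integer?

Hurricane Yutu: ΔP = 78; V ≈ 6.1 × 78^0.65 ≈ 103.56 kt.
Hurricane Chedza: ΔP = 47; V ≈ 6.1 × 47^0.65 ≈ 74.51 kt.
Difference ≈ 103.56 − 74.51 = 29.05 → 29 kt.

29 kt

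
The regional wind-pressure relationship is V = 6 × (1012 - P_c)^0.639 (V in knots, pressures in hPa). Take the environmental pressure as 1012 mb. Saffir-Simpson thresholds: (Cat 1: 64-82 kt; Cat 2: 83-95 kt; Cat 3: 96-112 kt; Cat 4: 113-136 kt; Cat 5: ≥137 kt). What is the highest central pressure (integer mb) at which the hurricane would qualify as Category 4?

Category 4 begins at V = 113 kt.
Required ΔP = (113/6)^(1/0.639) = 18.833^1.565 ≈ 98.90 mb.
P_c ≤ 1012 − 98.90 = 913.10, so the highest integer P_c is 913 mb.

913 mb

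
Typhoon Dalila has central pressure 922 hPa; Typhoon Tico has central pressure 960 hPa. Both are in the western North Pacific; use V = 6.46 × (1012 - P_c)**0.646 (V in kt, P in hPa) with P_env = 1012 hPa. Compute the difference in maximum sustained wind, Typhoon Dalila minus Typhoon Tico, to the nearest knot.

35 kt

Typhoon Dalila: ΔP = 90; V ≈ 6.46 × 90^0.646 ≈ 118.22 kt.
Typhoon Tico: ΔP = 52; V ≈ 6.46 × 52^0.646 ≈ 82.94 kt.
Difference ≈ 118.22 − 82.94 = 35.28 → 35 kt.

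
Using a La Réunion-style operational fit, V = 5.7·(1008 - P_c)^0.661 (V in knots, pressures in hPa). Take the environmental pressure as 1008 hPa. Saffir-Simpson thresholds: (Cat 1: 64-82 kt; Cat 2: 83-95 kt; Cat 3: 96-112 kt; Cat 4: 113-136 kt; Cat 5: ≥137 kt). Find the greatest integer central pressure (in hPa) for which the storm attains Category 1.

969 hPa

Category 1 begins at V = 64 kt.
Required ΔP = (64/5.7)^(1/0.661) = 11.228^1.513 ≈ 38.81 hPa.
P_c ≤ 1008 − 38.81 = 969.19, so the highest integer P_c is 969 hPa.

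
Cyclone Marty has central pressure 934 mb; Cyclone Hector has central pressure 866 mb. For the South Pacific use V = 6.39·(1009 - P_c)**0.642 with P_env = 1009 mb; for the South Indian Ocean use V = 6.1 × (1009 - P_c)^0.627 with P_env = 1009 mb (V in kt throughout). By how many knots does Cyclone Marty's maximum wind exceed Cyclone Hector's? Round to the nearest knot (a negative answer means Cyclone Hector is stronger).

-35 kt

Cyclone Marty: ΔP = 75; V ≈ 6.39 × 75^0.642 ≈ 102.16 kt.
Cyclone Hector: ΔP = 143; V ≈ 6.1 × 143^0.627 ≈ 137.00 kt.
Difference ≈ 102.16 − 137.00 = -34.84 → -35 kt.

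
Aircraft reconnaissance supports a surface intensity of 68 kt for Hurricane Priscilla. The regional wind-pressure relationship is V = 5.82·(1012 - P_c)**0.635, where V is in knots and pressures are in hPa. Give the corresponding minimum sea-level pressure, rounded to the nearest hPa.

ΔP = (V / 5.82)^(1/0.635) = (68/5.82)^1.575.
68/5.82 = 11.684; 11.684^1.575 ≈ 48.00 hPa.
P_c = 1012 − 48.00 = 964.00 ≈ 964 hPa.

964 hPa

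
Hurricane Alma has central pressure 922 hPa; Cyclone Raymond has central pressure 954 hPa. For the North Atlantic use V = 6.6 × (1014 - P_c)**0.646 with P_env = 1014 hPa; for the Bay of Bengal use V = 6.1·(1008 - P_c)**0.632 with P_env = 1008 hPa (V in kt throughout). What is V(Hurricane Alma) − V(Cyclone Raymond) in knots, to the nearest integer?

Hurricane Alma: ΔP = 92; V ≈ 6.6 × 92^0.646 ≈ 122.50 kt.
Cyclone Raymond: ΔP = 54; V ≈ 6.1 × 54^0.632 ≈ 75.89 kt.
Difference ≈ 122.50 − 75.89 = 46.61 → 47 kt.

47 kt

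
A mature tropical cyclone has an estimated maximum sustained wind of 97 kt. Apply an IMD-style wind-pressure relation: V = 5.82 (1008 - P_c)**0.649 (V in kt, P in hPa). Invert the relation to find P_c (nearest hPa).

932 hPa

ΔP = (V / 5.82)^(1/0.649) = (97/5.82)^1.541.
97/5.82 = 16.667; 16.667^1.541 ≈ 76.32 hPa.
P_c = 1008 − 76.32 = 931.68 ≈ 932 hPa.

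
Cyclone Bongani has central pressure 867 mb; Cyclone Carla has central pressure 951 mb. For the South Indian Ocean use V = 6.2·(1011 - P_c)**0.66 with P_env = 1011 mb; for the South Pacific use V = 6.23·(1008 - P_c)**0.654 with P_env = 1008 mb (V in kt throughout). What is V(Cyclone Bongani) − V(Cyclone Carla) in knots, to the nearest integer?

77 kt

Cyclone Bongani: ΔP = 144; V ≈ 6.2 × 144^0.66 ≈ 164.78 kt.
Cyclone Carla: ΔP = 57; V ≈ 6.23 × 57^0.654 ≈ 87.67 kt.
Difference ≈ 164.78 − 87.67 = 77.11 → 77 kt.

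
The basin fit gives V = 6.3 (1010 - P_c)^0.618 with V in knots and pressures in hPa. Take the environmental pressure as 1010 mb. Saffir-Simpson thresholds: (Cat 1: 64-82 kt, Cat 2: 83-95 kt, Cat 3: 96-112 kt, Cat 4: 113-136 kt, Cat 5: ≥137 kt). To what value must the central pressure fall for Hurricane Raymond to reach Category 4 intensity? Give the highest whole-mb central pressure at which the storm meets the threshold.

903 mb

Category 4 begins at V = 113 kt.
Required ΔP = (113/6.3)^(1/0.618) = 17.937^1.618 ≈ 106.83 mb.
P_c ≤ 1010 − 106.83 = 903.17, so the highest integer P_c is 903 mb.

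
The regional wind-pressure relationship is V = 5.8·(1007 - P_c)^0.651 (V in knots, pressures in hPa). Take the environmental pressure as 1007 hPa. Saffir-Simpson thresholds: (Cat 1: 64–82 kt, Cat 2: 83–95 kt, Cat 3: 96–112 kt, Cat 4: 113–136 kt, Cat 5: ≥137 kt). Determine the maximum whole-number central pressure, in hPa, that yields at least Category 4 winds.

911 hPa

Category 4 begins at V = 113 kt.
Required ΔP = (113/5.8)^(1/0.651) = 19.483^1.536 ≈ 95.73 hPa.
P_c ≤ 1007 − 95.73 = 911.27, so the highest integer P_c is 911 hPa.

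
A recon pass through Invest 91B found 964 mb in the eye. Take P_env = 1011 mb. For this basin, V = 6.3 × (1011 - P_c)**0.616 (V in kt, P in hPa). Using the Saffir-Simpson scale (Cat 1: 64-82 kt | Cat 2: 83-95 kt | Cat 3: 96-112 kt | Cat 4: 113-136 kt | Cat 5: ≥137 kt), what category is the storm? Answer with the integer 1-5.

ΔP = 1011 − 964 = 47 mb.
V ≈ 6.3 × 47^0.616 = 6.3 × 10.72 ≈ 68 kt.
68 kt falls in the Category 1 band.

1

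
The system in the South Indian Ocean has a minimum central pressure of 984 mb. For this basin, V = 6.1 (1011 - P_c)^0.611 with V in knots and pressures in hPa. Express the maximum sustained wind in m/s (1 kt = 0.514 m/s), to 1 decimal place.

23.5 m/s

ΔP = 1011 − 984 = 27 mb.
V ≈ 6.1 × 27^0.611 = 6.1 × 7.491 ≈ 45.698 kt.
45.698 × 0.514 ≈ 23.49 m/s → 23.5 m/s.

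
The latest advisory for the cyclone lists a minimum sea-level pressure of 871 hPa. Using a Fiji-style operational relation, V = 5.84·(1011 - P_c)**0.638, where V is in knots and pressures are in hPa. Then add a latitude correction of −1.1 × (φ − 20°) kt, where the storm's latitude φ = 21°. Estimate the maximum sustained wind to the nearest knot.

ΔP = 1011 − 871 = 140 hPa.
140^0.638 ≈ 23.401.
V ≈ 5.84 × 23.401 ≈ 136.7 kt.
Latitude correction: −1.1 × (21 − 20) = -1.1 kt.
Corrected V ≈ 135.6 kt → 136 kt.

136 kt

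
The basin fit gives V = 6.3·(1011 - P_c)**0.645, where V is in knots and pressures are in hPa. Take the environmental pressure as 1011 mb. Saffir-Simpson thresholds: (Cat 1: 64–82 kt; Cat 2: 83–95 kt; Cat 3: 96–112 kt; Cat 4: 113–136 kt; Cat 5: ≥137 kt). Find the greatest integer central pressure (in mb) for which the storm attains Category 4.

Category 4 begins at V = 113 kt.
Required ΔP = (113/6.3)^(1/0.645) = 17.937^1.550 ≈ 87.86 mb.
P_c ≤ 1011 − 87.86 = 923.14, so the highest integer P_c is 923 mb.

923 mb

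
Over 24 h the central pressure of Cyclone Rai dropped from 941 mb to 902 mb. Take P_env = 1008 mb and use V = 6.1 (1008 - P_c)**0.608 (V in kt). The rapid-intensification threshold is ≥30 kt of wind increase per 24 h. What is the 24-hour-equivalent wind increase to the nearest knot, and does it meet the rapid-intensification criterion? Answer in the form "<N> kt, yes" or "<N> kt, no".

V₁: ΔP = 67, V ≈ 6.1 × 67^0.608 ≈ 78.63 kt.
V₂: ΔP = 106, V ≈ 6.1 × 106^0.608 ≈ 103.92 kt.
ΔV over 24 h = 25.29 kt → 24 h equivalent = 25.29 × 24/24 ≈ 25.29 kt.
25 kt < 30 kt ⇒ not rapid intensification.

25 kt, no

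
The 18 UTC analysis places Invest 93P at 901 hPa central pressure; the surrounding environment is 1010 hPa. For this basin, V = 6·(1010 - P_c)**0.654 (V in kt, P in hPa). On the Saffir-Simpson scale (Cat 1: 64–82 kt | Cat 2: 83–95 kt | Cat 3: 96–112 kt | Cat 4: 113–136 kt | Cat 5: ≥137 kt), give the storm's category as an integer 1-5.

ΔP = 1010 − 901 = 109 hPa.
V ≈ 6 × 109^0.654 = 6 × 21.50 ≈ 129 kt.
129 kt falls in the Category 4 band.

4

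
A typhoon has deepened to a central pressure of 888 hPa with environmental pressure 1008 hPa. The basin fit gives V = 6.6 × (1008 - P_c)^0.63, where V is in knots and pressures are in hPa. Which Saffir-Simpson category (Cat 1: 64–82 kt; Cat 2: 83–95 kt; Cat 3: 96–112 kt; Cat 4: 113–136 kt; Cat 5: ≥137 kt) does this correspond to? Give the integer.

4

ΔP = 1008 − 888 = 120 hPa.
V ≈ 6.6 × 120^0.63 = 6.6 × 20.41 ≈ 135 kt.
135 kt falls in the Category 4 band.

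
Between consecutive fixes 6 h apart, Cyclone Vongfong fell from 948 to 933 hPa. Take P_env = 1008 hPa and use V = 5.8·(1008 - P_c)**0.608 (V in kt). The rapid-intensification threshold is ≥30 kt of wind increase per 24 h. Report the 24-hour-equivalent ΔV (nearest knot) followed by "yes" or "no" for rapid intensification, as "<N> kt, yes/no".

41 kt, yes

V₁: ΔP = 60, V ≈ 5.8 × 60^0.608 ≈ 69.91 kt.
V₂: ΔP = 75, V ≈ 5.8 × 75^0.608 ≈ 80.07 kt.
ΔV over 6 h = 10.16 kt → 24 h equivalent = 10.16 × 24/6 ≈ 40.64 kt.
41 kt ≥ 30 kt ⇒ rapid intensification.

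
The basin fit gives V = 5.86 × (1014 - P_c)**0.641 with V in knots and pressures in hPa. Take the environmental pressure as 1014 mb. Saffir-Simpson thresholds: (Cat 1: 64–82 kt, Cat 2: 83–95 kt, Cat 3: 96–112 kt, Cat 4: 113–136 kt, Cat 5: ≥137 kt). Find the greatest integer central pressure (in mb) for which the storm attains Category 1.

972 mb

Category 1 begins at V = 64 kt.
Required ΔP = (64/5.86)^(1/0.641) = 10.922^1.560 ≈ 41.67 mb.
P_c ≤ 1014 − 41.67 = 972.33, so the highest integer P_c is 972 mb.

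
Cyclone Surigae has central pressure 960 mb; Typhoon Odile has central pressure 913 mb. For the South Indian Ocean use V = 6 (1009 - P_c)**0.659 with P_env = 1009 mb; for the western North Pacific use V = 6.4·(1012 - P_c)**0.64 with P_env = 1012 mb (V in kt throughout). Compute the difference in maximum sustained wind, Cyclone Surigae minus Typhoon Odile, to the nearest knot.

Cyclone Surigae: ΔP = 49; V ≈ 6 × 49^0.659 ≈ 77.98 kt.
Typhoon Odile: ΔP = 99; V ≈ 6.4 × 99^0.64 ≈ 121.17 kt.
Difference ≈ 77.98 − 121.17 = -43.19 → -43 kt.

-43 kt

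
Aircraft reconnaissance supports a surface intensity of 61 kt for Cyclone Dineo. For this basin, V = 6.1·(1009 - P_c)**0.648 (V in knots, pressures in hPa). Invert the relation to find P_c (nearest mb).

ΔP = (V / 6.1)^(1/0.648) = (61/6.1)^1.543.
61/6.1 = 10.000; 10.000^1.543 ≈ 34.93 mb.
P_c = 1009 − 34.93 = 974.07 ≈ 974 mb.

974 mb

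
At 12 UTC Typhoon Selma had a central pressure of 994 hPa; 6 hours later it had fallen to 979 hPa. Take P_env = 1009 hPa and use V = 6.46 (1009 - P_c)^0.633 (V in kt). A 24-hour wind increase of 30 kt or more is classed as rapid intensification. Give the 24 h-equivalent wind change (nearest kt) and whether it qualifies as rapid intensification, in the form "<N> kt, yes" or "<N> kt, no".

79 kt, yes

V₁: ΔP = 15, V ≈ 6.46 × 15^0.633 ≈ 35.87 kt.
V₂: ΔP = 30, V ≈ 6.46 × 30^0.633 ≈ 55.62 kt.
ΔV over 6 h = 19.75 kt → 24 h equivalent = 19.75 × 24/6 ≈ 79.00 kt.
79 kt ≥ 30 kt ⇒ rapid intensification.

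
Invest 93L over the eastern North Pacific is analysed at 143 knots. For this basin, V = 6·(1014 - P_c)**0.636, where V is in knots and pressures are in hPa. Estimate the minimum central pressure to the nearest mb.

868 mb

ΔP = (V / 6)^(1/0.636) = (143/6)^1.572.
143/6 = 23.833; 23.833^1.572 ≈ 146.35 mb.
P_c = 1014 − 146.35 = 867.65 ≈ 868 mb.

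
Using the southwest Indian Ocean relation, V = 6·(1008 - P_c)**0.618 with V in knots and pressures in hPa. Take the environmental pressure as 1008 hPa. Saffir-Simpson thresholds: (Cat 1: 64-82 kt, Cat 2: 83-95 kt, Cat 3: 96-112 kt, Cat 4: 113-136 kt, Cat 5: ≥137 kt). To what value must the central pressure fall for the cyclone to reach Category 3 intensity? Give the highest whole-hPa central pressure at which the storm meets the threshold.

919 hPa

Category 3 begins at V = 96 kt.
Required ΔP = (96/6)^(1/0.618) = 16.000^1.618 ≈ 88.80 hPa.
P_c ≤ 1008 − 88.80 = 919.20, so the highest integer P_c is 919 hPa.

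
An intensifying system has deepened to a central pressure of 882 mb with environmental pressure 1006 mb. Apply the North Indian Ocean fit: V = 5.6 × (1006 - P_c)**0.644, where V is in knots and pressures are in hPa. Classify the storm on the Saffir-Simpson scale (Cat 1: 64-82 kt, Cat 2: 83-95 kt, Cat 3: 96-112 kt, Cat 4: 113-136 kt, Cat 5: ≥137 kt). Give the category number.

4

ΔP = 1006 − 882 = 124 mb.
V ≈ 5.6 × 124^0.644 = 5.6 × 22.29 ≈ 125 kt.
125 kt falls in the Category 4 band.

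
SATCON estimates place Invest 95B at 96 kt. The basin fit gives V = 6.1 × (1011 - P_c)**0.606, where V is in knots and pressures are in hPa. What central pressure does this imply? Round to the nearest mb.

ΔP = (V / 6.1)^(1/0.606) = (96/6.1)^1.650.
96/6.1 = 15.738; 15.738^1.650 ≈ 94.44 mb.
P_c = 1011 − 94.44 = 916.56 ≈ 917 mb.

917 mb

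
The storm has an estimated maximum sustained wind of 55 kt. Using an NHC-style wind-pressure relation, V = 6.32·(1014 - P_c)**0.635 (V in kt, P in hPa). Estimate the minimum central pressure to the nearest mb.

ΔP = (V / 6.32)^(1/0.635) = (55/6.32)^1.575.
55/6.32 = 8.703; 8.703^1.575 ≈ 30.18 mb.
P_c = 1014 − 30.18 = 983.82 ≈ 984 mb.

984 mb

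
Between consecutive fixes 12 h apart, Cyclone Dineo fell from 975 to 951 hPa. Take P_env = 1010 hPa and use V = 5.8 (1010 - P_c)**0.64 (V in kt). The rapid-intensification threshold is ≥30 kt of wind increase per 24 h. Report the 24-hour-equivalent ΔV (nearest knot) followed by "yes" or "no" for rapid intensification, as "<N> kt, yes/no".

45 kt, yes

V₁: ΔP = 35, V ≈ 5.8 × 35^0.64 ≈ 56.45 kt.
V₂: ΔP = 59, V ≈ 5.8 × 59^0.64 ≈ 78.84 kt.
ΔV over 12 h = 22.39 kt → 24 h equivalent = 22.39 × 24/12 ≈ 44.78 kt.
45 kt ≥ 30 kt ⇒ rapid intensification.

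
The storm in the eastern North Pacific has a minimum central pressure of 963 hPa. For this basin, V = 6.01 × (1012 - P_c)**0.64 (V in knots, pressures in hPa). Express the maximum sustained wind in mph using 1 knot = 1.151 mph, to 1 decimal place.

83.5 mph

ΔP = 1012 − 963 = 49 hPa.
V ≈ 6.01 × 49^0.64 = 6.01 × 12.071 ≈ 72.544 kt.
72.544 × 1.151 ≈ 83.50 mph → 83.5 mph.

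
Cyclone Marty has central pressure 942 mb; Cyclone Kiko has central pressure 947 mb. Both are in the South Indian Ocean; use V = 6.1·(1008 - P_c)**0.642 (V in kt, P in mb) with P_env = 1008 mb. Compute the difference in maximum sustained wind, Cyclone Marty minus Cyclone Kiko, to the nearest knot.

Cyclone Marty: ΔP = 66; V ≈ 6.1 × 66^0.642 ≈ 89.84 kt.
Cyclone Kiko: ΔP = 61; V ≈ 6.1 × 61^0.642 ≈ 85.41 kt.
Difference ≈ 89.84 − 85.41 = 4.43 → 4 kt.

4 kt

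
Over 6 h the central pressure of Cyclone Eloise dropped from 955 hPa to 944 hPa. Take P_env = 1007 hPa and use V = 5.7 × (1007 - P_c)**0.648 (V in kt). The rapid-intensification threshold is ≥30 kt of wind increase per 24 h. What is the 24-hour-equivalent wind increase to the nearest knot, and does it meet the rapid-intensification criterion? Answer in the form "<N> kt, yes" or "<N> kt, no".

V₁: ΔP = 52, V ≈ 5.7 × 52^0.648 ≈ 73.76 kt.
V₂: ΔP = 63, V ≈ 5.7 × 63^0.648 ≈ 83.53 kt.
ΔV over 6 h = 9.77 kt → 24 h equivalent = 9.77 × 24/6 ≈ 39.08 kt.
39 kt ≥ 30 kt ⇒ rapid intensification.

39 kt, yes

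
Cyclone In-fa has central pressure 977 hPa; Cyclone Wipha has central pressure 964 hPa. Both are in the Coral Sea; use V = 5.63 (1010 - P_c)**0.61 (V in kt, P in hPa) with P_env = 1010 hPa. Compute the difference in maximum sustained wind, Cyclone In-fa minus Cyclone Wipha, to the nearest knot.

Cyclone In-fa: ΔP = 33; V ≈ 5.63 × 33^0.61 ≈ 47.51 kt.
Cyclone Wipha: ΔP = 46; V ≈ 5.63 × 46^0.61 ≈ 58.18 kt.
Difference ≈ 47.51 − 58.18 = -10.67 → -11 kt.

-11 kt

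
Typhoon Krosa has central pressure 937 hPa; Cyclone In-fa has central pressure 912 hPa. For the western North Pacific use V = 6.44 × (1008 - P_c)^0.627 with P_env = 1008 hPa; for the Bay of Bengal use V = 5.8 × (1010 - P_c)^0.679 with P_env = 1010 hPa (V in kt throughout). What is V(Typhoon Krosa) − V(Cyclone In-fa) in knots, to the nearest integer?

Typhoon Krosa: ΔP = 71; V ≈ 6.44 × 71^0.627 ≈ 93.24 kt.
Cyclone In-fa: ΔP = 98; V ≈ 5.8 × 98^0.679 ≈ 130.46 kt.
Difference ≈ 93.24 − 130.46 = -37.22 → -37 kt.

-37 kt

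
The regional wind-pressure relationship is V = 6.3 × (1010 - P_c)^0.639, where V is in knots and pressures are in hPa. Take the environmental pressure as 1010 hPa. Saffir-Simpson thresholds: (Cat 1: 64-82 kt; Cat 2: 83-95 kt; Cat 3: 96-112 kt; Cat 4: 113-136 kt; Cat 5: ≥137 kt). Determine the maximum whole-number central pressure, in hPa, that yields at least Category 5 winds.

886 hPa

Category 5 begins at V = 137 kt.
Required ΔP = (137/6.3)^(1/0.639) = 21.746^1.565 ≈ 123.86 hPa.
P_c ≤ 1010 − 123.86 = 886.14, so the highest integer P_c is 886 hPa.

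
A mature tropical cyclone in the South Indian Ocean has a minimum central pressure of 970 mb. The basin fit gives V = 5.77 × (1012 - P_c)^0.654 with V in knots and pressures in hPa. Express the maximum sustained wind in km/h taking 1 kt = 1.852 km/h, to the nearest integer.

ΔP = 1012 − 970 = 42 mb.
V ≈ 5.77 × 42^0.654 = 5.77 × 11.524 ≈ 66.494 kt.
66.494 × 1.852 ≈ 123.15 km/h → 123 km/h.

123 km/h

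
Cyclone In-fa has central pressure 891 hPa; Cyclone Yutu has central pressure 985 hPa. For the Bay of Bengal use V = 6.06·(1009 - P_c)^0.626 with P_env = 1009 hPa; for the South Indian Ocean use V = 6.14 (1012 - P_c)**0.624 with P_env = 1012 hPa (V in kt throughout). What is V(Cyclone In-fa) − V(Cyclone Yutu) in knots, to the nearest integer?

72 kt

Cyclone In-fa: ΔP = 118; V ≈ 6.06 × 118^0.626 ≈ 120.08 kt.
Cyclone Yutu: ΔP = 27; V ≈ 6.14 × 27^0.624 ≈ 48.01 kt.
Difference ≈ 120.08 − 48.01 = 72.07 → 72 kt.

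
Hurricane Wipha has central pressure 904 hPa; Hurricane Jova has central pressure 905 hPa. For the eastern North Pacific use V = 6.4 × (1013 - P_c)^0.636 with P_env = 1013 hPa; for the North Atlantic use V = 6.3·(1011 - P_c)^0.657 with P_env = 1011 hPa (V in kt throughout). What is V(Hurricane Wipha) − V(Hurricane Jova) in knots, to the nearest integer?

-8 kt

Hurricane Wipha: ΔP = 109; V ≈ 6.4 × 109^0.636 ≈ 126.47 kt.
Hurricane Jova: ΔP = 106; V ≈ 6.3 × 106^0.657 ≈ 134.89 kt.
Difference ≈ 126.47 − 134.89 = -8.42 → -8 kt.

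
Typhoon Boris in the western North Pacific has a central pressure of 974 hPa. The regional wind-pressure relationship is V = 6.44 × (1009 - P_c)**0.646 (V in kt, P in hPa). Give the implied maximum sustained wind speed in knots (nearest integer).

64 kt

ΔP = 1009 − 974 = 35 hPa.
35^0.646 ≈ 9.942.
V ≈ 6.44 × 9.942 ≈ 64.0 kt.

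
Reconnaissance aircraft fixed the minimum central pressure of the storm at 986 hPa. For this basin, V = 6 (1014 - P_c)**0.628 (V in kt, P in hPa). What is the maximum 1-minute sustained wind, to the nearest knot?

ΔP = 1014 − 986 = 28 hPa.
28^0.628 ≈ 8.106.
V ≈ 6 × 8.106 ≈ 48.6 kt.

49 kt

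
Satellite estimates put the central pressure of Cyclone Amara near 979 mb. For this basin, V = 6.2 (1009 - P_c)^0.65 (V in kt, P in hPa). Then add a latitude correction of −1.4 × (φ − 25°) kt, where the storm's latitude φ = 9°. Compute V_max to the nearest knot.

79 kt

ΔP = 1009 − 979 = 30 mb.
30^0.65 ≈ 9.123.
V ≈ 6.2 × 9.123 ≈ 56.6 kt.
Latitude correction: −1.4 × (9 − 25) = 22.4 kt.
Corrected V ≈ 79 kt → 79 kt.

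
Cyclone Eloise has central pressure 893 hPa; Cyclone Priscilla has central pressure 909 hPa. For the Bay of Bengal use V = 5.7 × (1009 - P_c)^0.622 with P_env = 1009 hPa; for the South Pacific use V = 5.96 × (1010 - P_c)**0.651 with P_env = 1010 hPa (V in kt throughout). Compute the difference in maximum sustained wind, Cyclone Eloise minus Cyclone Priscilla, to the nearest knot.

-11 kt

Cyclone Eloise: ΔP = 116; V ≈ 5.7 × 116^0.622 ≈ 109.64 kt.
Cyclone Priscilla: ΔP = 101; V ≈ 5.96 × 101^0.651 ≈ 120.24 kt.
Difference ≈ 109.64 − 120.24 = -10.60 → -11 kt.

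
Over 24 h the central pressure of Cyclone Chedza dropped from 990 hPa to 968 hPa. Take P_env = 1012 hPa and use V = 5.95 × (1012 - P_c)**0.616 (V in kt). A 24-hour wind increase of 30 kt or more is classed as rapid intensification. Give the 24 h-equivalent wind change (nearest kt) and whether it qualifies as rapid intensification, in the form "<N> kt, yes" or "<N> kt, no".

V₁: ΔP = 22, V ≈ 5.95 × 22^0.616 ≈ 39.94 kt.
V₂: ΔP = 44, V ≈ 5.95 × 44^0.616 ≈ 61.22 kt.
ΔV over 24 h = 21.28 kt → 24 h equivalent = 21.28 × 24/24 ≈ 21.28 kt.
21 kt < 30 kt ⇒ not rapid intensification.

21 kt, no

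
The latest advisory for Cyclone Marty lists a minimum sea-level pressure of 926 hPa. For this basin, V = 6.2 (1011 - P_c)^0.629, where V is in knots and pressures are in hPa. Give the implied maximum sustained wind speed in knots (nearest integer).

101 kt

ΔP = 1011 − 926 = 85 hPa.
85^0.629 ≈ 16.353.
V ≈ 6.2 × 16.353 ≈ 101.4 kt.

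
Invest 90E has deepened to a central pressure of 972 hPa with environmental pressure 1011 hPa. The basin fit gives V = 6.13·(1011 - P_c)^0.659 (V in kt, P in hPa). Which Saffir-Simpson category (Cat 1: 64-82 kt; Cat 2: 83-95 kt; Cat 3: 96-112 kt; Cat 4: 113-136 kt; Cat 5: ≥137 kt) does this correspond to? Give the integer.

1

ΔP = 1011 − 972 = 39 hPa.
V ≈ 6.13 × 39^0.659 = 6.13 × 11.18 ≈ 69 kt.
69 kt falls in the Category 1 band.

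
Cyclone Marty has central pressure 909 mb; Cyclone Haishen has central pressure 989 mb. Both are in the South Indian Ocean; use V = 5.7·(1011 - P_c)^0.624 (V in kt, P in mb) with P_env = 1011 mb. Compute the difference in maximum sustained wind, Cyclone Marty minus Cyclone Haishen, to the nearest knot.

63 kt

Cyclone Marty: ΔP = 102; V ≈ 5.7 × 102^0.624 ≈ 102.15 kt.
Cyclone Haishen: ΔP = 22; V ≈ 5.7 × 22^0.624 ≈ 39.22 kt.
Difference ≈ 102.15 − 39.22 = 62.93 → 63 kt.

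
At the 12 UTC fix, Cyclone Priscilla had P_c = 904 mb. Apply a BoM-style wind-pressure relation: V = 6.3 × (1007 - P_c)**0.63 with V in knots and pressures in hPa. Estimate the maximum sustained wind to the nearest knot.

117 kt

ΔP = 1007 − 904 = 103 mb.
103^0.63 ≈ 18.539.
V ≈ 6.3 × 18.539 ≈ 116.8 kt.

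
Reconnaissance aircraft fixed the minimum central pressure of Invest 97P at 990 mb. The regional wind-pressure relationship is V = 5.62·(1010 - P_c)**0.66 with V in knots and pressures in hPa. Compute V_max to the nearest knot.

ΔP = 1010 − 990 = 20 mb.
20^0.66 ≈ 7.222.
V ≈ 5.62 × 7.222 ≈ 40.6 kt.

41 kt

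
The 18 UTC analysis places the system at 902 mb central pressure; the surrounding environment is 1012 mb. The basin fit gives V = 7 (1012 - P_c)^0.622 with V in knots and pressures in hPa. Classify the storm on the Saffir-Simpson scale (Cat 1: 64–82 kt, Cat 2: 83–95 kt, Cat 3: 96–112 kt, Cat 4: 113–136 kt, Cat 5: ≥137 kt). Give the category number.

4

ΔP = 1012 − 902 = 110 mb.
V ≈ 7 × 110^0.622 = 7 × 18.61 ≈ 130 kt.
130 kt falls in the Category 4 band.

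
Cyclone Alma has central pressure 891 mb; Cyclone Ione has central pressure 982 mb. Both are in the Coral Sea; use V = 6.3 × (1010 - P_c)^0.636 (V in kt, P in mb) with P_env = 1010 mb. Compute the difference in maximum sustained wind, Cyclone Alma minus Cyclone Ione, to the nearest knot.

79 kt

Cyclone Alma: ΔP = 119; V ≈ 6.3 × 119^0.636 ≈ 131.64 kt.
Cyclone Ione: ΔP = 28; V ≈ 6.3 × 28^0.636 ≈ 52.45 kt.
Difference ≈ 131.64 − 52.45 = 79.19 → 79 kt.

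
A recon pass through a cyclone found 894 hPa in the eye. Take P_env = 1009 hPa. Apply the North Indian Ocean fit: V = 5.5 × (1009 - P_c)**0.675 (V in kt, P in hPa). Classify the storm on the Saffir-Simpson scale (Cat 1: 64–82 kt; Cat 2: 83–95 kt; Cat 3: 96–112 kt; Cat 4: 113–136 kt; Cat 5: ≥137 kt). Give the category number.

4

ΔP = 1009 − 894 = 115 hPa.
V ≈ 5.5 × 115^0.675 = 5.5 × 24.60 ≈ 135 kt.
135 kt falls in the Category 4 band.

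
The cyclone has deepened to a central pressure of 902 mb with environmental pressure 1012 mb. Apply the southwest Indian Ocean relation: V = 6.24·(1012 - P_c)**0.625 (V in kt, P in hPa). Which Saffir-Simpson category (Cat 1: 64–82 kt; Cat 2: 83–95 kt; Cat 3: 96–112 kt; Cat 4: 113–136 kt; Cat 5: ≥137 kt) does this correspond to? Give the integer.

4

ΔP = 1012 − 902 = 110 mb.
V ≈ 6.24 × 110^0.625 = 6.24 × 18.87 ≈ 118 kt.
118 kt falls in the Category 4 band.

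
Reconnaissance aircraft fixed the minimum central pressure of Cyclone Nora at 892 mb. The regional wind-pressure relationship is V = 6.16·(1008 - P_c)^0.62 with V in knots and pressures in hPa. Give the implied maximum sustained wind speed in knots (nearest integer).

117 kt

ΔP = 1008 − 892 = 116 mb.
116^0.62 ≈ 19.053.
V ≈ 6.16 × 19.053 ≈ 117.4 kt.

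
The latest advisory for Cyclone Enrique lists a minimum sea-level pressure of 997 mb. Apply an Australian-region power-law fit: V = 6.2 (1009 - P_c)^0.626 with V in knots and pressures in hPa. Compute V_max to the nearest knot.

29 kt

ΔP = 1009 − 997 = 12 mb.
12^0.626 ≈ 4.738.
V ≈ 6.2 × 4.738 ≈ 29.4 kt.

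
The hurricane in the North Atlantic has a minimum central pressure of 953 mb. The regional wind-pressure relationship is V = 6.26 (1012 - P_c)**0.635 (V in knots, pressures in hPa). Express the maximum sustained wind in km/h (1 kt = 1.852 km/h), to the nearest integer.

154 km/h

ΔP = 1012 − 953 = 59 mb.
V ≈ 6.26 × 59^0.635 = 6.26 × 13.320 ≈ 83.381 kt.
83.381 × 1.852 ≈ 154.42 km/h → 154 km/h.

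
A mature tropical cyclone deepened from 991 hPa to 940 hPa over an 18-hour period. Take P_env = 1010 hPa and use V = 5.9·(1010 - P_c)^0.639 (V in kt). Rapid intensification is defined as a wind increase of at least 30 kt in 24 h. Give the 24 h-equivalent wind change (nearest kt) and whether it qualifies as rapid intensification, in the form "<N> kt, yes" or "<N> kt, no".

67 kt, yes

V₁: ΔP = 19, V ≈ 5.9 × 19^0.639 ≈ 38.72 kt.
V₂: ΔP = 70, V ≈ 5.9 × 70^0.639 ≈ 89.10 kt.
ΔV over 18 h = 50.38 kt → 24 h equivalent = 50.38 × 24/18 ≈ 67.17 kt.
67 kt ≥ 30 kt ⇒ rapid intensification.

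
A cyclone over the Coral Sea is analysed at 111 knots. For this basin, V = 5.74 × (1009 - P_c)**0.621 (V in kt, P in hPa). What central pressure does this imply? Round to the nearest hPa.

891 hPa

ΔP = (V / 5.74)^(1/0.621) = (111/5.74)^1.610.
111/5.74 = 19.338; 19.338^1.610 ≈ 117.90 hPa.
P_c = 1009 − 117.90 = 891.10 ≈ 891 hPa.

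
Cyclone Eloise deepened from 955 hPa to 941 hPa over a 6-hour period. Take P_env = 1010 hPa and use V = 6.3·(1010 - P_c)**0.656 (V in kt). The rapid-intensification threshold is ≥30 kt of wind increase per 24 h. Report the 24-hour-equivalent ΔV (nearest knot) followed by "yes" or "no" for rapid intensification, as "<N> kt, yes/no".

56 kt, yes

V₁: ΔP = 55, V ≈ 6.3 × 55^0.656 ≈ 87.30 kt.
V₂: ΔP = 69, V ≈ 6.3 × 69^0.656 ≈ 101.30 kt.
ΔV over 6 h = 14.00 kt → 24 h equivalent = 14.00 × 24/6 ≈ 56.00 kt.
56 kt ≥ 30 kt ⇒ rapid intensification.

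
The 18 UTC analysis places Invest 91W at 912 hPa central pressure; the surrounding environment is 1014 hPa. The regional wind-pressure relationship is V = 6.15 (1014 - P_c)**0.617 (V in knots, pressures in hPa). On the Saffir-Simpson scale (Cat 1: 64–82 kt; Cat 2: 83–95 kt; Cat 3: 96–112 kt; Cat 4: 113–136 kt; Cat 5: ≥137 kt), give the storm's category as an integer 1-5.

3

ΔP = 1014 − 912 = 102 hPa.
V ≈ 6.15 × 102^0.617 = 6.15 × 17.35 ≈ 107 kt.
107 kt falls in the Category 3 band.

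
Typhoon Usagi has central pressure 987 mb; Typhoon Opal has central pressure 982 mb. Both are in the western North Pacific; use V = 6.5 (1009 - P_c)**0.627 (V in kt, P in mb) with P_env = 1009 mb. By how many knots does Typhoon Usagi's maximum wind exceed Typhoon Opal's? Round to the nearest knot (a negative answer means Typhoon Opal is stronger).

Typhoon Usagi: ΔP = 22; V ≈ 6.5 × 22^0.627 ≈ 45.15 kt.
Typhoon Opal: ΔP = 27; V ≈ 6.5 × 27^0.627 ≈ 51.33 kt.
Difference ≈ 45.15 − 51.33 = -6.18 → -6 kt.

-6 kt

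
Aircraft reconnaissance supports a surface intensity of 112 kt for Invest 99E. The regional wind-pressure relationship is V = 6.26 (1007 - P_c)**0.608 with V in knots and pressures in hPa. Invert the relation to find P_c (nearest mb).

892 mb

ΔP = (V / 6.26)^(1/0.608) = (112/6.26)^1.645.
112/6.26 = 17.891; 17.891^1.645 ≈ 114.89 mb.
P_c = 1007 − 114.89 = 892.11 ≈ 892 mb.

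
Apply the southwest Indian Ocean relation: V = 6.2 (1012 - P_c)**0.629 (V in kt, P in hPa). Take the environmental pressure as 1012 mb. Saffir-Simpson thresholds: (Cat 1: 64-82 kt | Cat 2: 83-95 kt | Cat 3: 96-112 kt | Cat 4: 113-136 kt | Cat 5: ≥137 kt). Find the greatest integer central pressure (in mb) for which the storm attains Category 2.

950 mb

Category 2 begins at V = 83 kt.
Required ΔP = (83/6.2)^(1/0.629) = 13.387^1.590 ≈ 61.83 mb.
P_c ≤ 1012 − 61.83 = 950.17, so the highest integer P_c is 950 mb.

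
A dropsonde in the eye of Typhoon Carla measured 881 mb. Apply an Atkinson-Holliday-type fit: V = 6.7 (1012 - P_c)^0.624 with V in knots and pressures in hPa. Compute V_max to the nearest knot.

ΔP = 1012 − 881 = 131 mb.
131^0.624 ≈ 20.950.
V ≈ 6.7 × 20.950 ≈ 140.4 kt.

140 kt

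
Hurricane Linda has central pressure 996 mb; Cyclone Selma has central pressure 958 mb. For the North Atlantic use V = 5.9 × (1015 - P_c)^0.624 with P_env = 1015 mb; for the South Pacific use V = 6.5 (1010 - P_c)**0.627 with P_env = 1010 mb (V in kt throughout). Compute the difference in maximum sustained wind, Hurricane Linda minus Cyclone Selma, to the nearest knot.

Hurricane Linda: ΔP = 19; V ≈ 5.9 × 19^0.624 ≈ 37.05 kt.
Cyclone Selma: ΔP = 52; V ≈ 6.5 × 52^0.627 ≈ 77.42 kt.
Difference ≈ 37.05 − 77.42 = -40.37 → -40 kt.

-40 kt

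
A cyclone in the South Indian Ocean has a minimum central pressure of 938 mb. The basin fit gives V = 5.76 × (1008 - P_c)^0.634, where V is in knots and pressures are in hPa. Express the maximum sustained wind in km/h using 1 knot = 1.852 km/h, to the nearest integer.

ΔP = 1008 − 938 = 70 mb.
V ≈ 5.76 × 70^0.634 = 5.76 × 14.784 ≈ 85.156 kt.
85.156 × 1.852 ≈ 157.71 km/h → 158 km/h.

158 km/h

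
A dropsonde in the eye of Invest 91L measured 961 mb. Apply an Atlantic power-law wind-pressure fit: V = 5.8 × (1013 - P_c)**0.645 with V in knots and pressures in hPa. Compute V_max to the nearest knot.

ΔP = 1013 − 961 = 52 mb.
52^0.645 ≈ 12.789.
V ≈ 5.8 × 12.789 ≈ 74.2 kt.

74 kt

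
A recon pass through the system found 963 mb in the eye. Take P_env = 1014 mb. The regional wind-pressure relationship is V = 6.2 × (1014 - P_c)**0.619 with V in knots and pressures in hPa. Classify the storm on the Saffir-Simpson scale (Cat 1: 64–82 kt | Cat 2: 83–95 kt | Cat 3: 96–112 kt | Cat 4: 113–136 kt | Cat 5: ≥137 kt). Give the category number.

1

ΔP = 1014 − 963 = 51 mb.
V ≈ 6.2 × 51^0.619 = 6.2 × 11.40 ≈ 71 kt.
71 kt falls in the Category 1 band.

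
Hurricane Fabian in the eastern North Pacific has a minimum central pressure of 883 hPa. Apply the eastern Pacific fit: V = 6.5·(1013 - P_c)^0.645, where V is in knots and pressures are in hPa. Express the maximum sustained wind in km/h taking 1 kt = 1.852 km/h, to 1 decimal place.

278.0 km/h

ΔP = 1013 − 883 = 130 hPa.
V ≈ 6.5 × 130^0.645 = 6.5 × 23.094 ≈ 150.109 kt.
150.109 × 1.852 ≈ 278.00 km/h → 278.0 km/h.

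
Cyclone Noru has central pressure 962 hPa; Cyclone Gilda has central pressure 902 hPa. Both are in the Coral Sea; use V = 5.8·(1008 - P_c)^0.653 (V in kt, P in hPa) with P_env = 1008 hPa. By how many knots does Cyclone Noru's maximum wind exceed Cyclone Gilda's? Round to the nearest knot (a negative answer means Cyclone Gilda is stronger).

Cyclone Noru: ΔP = 46; V ≈ 5.8 × 46^0.653 ≈ 70.67 kt.
Cyclone Gilda: ΔP = 106; V ≈ 5.8 × 106^0.653 ≈ 121.89 kt.
Difference ≈ 70.67 − 121.89 = -51.22 → -51 kt.

-51 kt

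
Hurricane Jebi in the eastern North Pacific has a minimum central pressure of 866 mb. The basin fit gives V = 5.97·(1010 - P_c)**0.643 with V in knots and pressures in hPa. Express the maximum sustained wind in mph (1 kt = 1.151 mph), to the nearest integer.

168 mph

ΔP = 1010 − 866 = 144 mb.
V ≈ 5.97 × 144^0.643 = 5.97 × 24.425 ≈ 145.815 kt.
145.815 × 1.151 ≈ 167.83 mph → 168 mph.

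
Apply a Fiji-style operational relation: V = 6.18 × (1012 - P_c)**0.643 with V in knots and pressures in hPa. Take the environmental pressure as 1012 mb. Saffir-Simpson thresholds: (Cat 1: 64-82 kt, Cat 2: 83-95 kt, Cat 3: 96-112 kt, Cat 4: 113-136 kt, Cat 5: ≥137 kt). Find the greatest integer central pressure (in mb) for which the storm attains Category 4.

920 mb

Category 4 begins at V = 113 kt.
Required ΔP = (113/6.18)^(1/0.643) = 18.285^1.555 ≈ 91.79 mb.
P_c ≤ 1012 − 91.79 = 920.21, so the highest integer P_c is 920 mb.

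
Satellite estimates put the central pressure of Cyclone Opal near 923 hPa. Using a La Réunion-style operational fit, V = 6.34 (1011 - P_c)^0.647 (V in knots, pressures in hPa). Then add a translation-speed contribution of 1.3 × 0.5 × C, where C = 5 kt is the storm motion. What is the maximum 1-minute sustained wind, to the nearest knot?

ΔP = 1011 − 923 = 88 hPa.
88^0.647 ≈ 18.117.
V ≈ 6.34 × 18.117 ≈ 114.9 kt.
Translation term: 1.3 × 0.5 × 5 = 3.25 kt.
Corrected V ≈ 118.15 kt → 118 kt.

118 kt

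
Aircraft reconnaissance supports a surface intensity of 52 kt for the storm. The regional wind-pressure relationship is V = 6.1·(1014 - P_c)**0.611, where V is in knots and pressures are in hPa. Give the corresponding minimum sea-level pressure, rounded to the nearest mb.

981 mb

ΔP = (V / 6.1)^(1/0.611) = (52/6.1)^1.637.
52/6.1 = 8.525; 8.525^1.637 ≈ 33.36 mb.
P_c = 1014 − 33.36 = 980.64 ≈ 981 mb.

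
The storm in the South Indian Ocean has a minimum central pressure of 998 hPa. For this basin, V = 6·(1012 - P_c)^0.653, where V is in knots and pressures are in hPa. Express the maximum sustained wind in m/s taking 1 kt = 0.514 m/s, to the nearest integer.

17 m/s

ΔP = 1012 − 998 = 14 hPa.
V ≈ 6 × 14^0.653 = 6 × 5.603 ≈ 33.618 kt.
33.618 × 0.514 ≈ 17.28 m/s → 17 m/s.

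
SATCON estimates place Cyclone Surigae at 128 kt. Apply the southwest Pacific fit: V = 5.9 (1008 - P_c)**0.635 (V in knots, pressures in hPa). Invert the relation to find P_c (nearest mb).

ΔP = (V / 5.9)^(1/0.635) = (128/5.9)^1.575.
128/5.9 = 21.695; 21.695^1.575 ≈ 127.20 mb.
P_c = 1008 − 127.20 = 880.80 ≈ 881 mb.

881 mb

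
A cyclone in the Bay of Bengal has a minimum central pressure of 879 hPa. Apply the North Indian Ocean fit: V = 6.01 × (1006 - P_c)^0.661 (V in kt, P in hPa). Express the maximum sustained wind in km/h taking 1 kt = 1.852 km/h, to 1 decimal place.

273.6 km/h

ΔP = 1006 − 879 = 127 hPa.
V ≈ 6.01 × 127^0.661 = 6.01 × 24.582 ≈ 147.737 kt.
147.737 × 1.852 ≈ 273.61 km/h → 273.6 km/h.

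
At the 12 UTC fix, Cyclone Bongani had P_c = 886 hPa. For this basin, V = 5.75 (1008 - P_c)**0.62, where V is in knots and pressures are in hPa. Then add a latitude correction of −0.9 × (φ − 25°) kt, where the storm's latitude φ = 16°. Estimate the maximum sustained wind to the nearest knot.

121 kt

ΔP = 1008 − 886 = 122 hPa.
122^0.62 ≈ 19.658.
V ≈ 5.75 × 19.658 ≈ 113.0 kt.
Latitude correction: −0.9 × (16 − 25) = 8.1 kt.
Corrected V ≈ 121.1 kt → 121 kt.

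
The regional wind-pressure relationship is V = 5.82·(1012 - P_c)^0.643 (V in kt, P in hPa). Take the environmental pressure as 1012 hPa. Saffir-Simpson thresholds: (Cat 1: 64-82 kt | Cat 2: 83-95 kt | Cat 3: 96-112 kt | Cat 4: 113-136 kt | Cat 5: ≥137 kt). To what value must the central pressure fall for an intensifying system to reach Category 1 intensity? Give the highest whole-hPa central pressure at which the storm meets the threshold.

970 hPa

Category 1 begins at V = 64 kt.
Required ΔP = (64/5.82)^(1/0.643) = 10.997^1.555 ≈ 41.63 hPa.
P_c ≤ 1012 − 41.63 = 970.37, so the highest integer P_c is 970 hPa.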